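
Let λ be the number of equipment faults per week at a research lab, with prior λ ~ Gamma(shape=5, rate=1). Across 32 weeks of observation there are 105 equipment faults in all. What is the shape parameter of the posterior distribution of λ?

110

Total count 105 over total exposure 32 weeks.
The Gamma prior is conjugate for the Poisson rate, so λ | data ~ Gamma(5+105, 1+32) = Gamma(110, 33).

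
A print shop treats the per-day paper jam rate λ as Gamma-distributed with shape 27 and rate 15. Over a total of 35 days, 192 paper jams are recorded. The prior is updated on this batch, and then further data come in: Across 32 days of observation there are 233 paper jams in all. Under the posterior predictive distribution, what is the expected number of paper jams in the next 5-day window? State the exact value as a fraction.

Total count 192 over total exposure 35 days.
After the first batch: Gamma(27 + 192, 15 + 35) = Gamma(219, 50).
Total count 233 over total exposure 32 days.
After the second batch: Gamma(219 + 233, 50 + 32) = Gamma(452, 82).
Predictive mean over a 5-day window = T·E[λ|data] = 5·452/82 = 1130/41.

1130/41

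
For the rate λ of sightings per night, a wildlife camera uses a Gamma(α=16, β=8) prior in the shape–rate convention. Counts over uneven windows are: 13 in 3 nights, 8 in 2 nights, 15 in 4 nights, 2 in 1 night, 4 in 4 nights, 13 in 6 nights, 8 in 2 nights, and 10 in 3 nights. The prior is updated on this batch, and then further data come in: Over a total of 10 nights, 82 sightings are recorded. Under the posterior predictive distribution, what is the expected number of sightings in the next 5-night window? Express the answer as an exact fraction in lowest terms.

Total count: 13 + 8 + 15 + 2 + 4 + 13 + 8 + 10 = 73.
Total exposure: 3 + 2 + 4 + 1 + 4 + 6 + 2 + 3 = 25 nights.
After the first batch: Gamma(16 + 73, 8 + 25) = Gamma(89, 33).
Total count 82 over total exposure 10 nights.
After the second batch: Gamma(89 + 82, 33 + 10) = Gamma(171, 43).
Predictive mean over a 5-night window = T·E[λ|data] = 5·171/43 = 855/43.

855/43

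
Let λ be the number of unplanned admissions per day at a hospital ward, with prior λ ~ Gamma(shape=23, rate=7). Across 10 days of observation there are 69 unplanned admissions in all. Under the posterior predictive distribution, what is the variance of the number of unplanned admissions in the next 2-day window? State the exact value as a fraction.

Total count 69 over total exposure 10 days.
The Gamma prior is conjugate for the Poisson rate, so λ | data ~ Gamma(23+69, 7+10) = Gamma(92, 17).
The posterior predictive for a window of length T is Negative Binomial with variance T·α'·(β'+T)/β'² = 2·92·19/289 = 3496/289.

3496/289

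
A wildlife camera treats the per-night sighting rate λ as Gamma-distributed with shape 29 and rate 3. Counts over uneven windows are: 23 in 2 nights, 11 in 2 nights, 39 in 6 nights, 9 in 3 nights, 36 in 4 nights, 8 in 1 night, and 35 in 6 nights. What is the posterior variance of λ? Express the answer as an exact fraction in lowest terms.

190/729

Total count: 23 + 11 + 39 + 9 + 36 + 8 + 35 = 161.
Total exposure: 2 + 2 + 6 + 3 + 4 + 1 + 6 = 24 nights.
Gamma(α, β) with Poisson data over total exposure Σt gives posterior Gamma(α+Σx, β+Σt) = Gamma(190, 27).
Posterior variance = α'/β'² = 190/729.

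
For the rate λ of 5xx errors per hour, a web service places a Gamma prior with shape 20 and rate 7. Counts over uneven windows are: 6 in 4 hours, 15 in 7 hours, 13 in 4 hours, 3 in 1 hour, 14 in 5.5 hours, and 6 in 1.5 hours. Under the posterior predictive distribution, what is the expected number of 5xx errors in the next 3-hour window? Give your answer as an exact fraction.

Total count: 6 + 15 + 13 + 3 + 14 + 6 = 57.
Total exposure: 4 + 7 + 4 + 1 + 5.5 + 1.5 = 23 hours.
Gamma(α, β) with Poisson data over total exposure Σt gives posterior Gamma(α+Σx, β+Σt) = Gamma(77, 30).
Predictive mean over a 3-hour window = T·E[λ|data] = 3·77/30 = 77/10.

77/10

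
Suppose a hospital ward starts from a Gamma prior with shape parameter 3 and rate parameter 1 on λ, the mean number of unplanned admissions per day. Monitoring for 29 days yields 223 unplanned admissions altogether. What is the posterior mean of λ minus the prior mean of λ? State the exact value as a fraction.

68/15

Total count 223 over total exposure 29 days.
Gamma(α, β) with Poisson data over total exposure Σt gives posterior Gamma(α+Σx, β+Σt) = Gamma(226, 30).
Posterior mean = 226/30 = 113/15; prior mean = 3/1 = 3. Difference = 113/15 − 3 = 68/15.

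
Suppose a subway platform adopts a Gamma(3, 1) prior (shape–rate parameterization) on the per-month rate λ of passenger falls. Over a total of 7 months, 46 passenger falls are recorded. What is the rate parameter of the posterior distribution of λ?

Total count 46 over total exposure 7 months.
The Gamma prior is conjugate for the Poisson rate, so λ | data ~ Gamma(3+46, 1+7) = Gamma(49, 8).

8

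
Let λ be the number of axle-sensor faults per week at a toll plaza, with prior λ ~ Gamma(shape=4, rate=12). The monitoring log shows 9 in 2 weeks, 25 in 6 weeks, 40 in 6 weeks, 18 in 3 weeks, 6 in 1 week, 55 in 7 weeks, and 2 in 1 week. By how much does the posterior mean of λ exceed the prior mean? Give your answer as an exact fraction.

Total count: 9 + 25 + 40 + 18 + 6 + 55 + 2 = 155.
Total exposure: 2 + 6 + 6 + 3 + 1 + 7 + 1 = 26 weeks.
Gamma(α, β) with Poisson data over total exposure Σt gives posterior Gamma(α+Σx, β+Σt) = Gamma(159, 38).
Posterior mean = 159/38 = 159/38; prior mean = 4/12 = 1/3. Difference = 159/38 − 1/3 = 439/114.

439/114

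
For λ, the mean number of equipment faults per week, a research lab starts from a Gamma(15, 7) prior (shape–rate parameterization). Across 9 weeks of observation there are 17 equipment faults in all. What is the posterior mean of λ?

Total count 17 over total exposure 9 weeks.
By Gamma–Poisson conjugacy, the posterior is Gamma(α + Σx, β + Σt) = Gamma(15 + 17, 7 + 9) = Gamma(32, 16).
Posterior mean = α'/β' = 32/16 = 2.

2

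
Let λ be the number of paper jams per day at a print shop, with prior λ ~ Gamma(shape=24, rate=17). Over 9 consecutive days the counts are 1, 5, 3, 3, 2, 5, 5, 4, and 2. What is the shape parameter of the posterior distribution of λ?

Total count: 1 + 5 + 3 + 3 + 2 + 5 + 5 + 4 + 2 = 30.
Total exposure: 9 days.
The Gamma prior is conjugate for the Poisson rate, so λ | data ~ Gamma(24+30, 17+9) = Gamma(54, 26).

54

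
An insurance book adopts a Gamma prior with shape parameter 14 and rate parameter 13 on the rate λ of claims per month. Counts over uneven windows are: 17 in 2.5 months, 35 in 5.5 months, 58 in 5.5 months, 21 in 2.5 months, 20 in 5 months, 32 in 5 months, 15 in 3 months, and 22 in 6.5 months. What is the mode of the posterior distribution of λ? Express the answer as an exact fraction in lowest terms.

466/97

Total count: 17 + 35 + 58 + 21 + 20 + 32 + 15 + 22 = 220.
Total exposure: 2.5 + 5.5 + 5.5 + 2.5 + 5 + 5 + 3 + 6.5 = 35.5 months.
By Gamma–Poisson conjugacy, the posterior is Gamma(α + Σx, β + Σt) = Gamma(14 + 220, 13 + 35.5) = Gamma(234, 97/2).
Posterior mode = (α'−1)/β' = 233/(97/2) = 466/97.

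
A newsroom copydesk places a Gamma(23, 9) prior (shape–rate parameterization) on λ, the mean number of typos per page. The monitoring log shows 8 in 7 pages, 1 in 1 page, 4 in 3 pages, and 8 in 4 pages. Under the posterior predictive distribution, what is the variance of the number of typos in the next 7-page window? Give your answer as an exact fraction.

2387/144

Total count: 8 + 1 + 4 + 8 = 21.
Total exposure: 7 + 1 + 3 + 4 = 15 pages.
The Gamma prior is conjugate for the Poisson rate, so λ | data ~ Gamma(23+21, 9+15) = Gamma(44, 24).
The posterior predictive for a window of length T is Negative Binomial with variance T·α'·(β'+T)/β'² = 7·44·31/576 = 2387/144.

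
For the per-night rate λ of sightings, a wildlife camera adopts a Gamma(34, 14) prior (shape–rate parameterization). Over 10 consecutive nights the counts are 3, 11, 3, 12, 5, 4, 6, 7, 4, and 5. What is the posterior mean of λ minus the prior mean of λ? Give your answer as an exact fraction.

125/84

Total count: 3 + 11 + 3 + 12 + 5 + 4 + 6 + 7 + 4 + 5 = 60.
Total exposure: 10 nights.
Conjugate update: add total count to the shape and total exposure to the rate, giving Gamma(94, 24).
Posterior mean = 94/24 = 47/12; prior mean = 34/14 = 17/7. Difference = 47/12 − 17/7 = 125/84.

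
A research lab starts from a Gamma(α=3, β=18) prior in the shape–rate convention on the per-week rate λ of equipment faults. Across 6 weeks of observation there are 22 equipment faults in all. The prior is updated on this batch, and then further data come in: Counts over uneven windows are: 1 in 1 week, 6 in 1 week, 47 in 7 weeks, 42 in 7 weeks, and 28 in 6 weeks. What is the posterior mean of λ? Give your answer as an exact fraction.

Total count 22 over total exposure 6 weeks.
After the first batch: Gamma(3 + 22, 18 + 6) = Gamma(25, 24).
Total count: 1 + 6 + 47 + 42 + 28 = 124.
Total exposure: 1 + 1 + 7 + 7 + 6 = 22 weeks.
After the second batch: Gamma(25 + 124, 24 + 22) = Gamma(149, 46).
Posterior mean = α'/β' = 149/46.

149/46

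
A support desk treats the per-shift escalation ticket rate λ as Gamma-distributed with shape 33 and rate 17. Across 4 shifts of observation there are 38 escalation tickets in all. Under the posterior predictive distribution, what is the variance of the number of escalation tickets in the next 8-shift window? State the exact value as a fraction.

Total count 38 over total exposure 4 shifts.
Posterior: α' = 33 + 38 = 71, β' = 17 + 4 = 21.
The posterior predictive for a window of length T is Negative Binomial with variance T·α'·(β'+T)/β'² = 8·71·29/441 = 16472/441.

16472/441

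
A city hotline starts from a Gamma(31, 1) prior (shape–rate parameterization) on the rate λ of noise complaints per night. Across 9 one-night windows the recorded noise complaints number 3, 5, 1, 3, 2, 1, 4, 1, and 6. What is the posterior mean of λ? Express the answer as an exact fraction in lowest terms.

57/10

Total count: 3 + 5 + 1 + 3 + 2 + 1 + 4 + 1 + 6 = 26.
Total exposure: 9 nights.
Posterior: α' = 31 + 26 = 57, β' = 1 + 9 = 10.
Posterior mean = α'/β' = 57/10.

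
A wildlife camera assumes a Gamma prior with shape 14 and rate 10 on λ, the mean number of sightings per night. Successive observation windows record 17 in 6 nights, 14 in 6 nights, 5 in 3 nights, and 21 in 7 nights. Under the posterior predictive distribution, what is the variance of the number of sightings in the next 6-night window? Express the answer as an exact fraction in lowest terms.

Total count: 17 + 14 + 5 + 21 = 57.
Total exposure: 6 + 6 + 3 + 7 = 22 nights.
By Gamma–Poisson conjugacy, the posterior is Gamma(α + Σx, β + Σt) = Gamma(14 + 57, 10 + 22) = Gamma(71, 32).
The posterior predictive for a window of length T is Negative Binomial with variance T·α'·(β'+T)/β'² = 6·71·38/1024 = 4047/256.

4047/256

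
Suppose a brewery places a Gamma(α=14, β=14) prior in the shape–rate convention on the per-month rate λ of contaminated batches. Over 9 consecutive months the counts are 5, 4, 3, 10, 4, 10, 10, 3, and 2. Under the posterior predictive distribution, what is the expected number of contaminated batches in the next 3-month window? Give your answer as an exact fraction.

195/23

Total count: 5 + 4 + 3 + 10 + 4 + 10 + 10 + 3 + 2 = 51.
Total exposure: 9 months.
The Gamma prior is conjugate for the Poisson rate, so λ | data ~ Gamma(14+51, 14+9) = Gamma(65, 23).
Predictive mean over a 3-month window = T·E[λ|data] = 3·65/23 = 195/23.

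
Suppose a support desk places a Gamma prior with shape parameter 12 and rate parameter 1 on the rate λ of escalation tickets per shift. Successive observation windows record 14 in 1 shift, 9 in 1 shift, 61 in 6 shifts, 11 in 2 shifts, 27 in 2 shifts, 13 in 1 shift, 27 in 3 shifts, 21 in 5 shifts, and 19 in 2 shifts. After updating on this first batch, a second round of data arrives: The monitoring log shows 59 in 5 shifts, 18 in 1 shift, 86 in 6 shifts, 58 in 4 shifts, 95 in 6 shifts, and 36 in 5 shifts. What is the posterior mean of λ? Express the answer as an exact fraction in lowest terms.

566/51

Total count: 14 + 9 + 61 + 11 + 27 + 13 + 27 + 21 + 19 = 202.
Total exposure: 1 + 1 + 6 + 2 + 2 + 1 + 3 + 5 + 2 = 23 shifts.
After the first batch: Gamma(12 + 202, 1 + 23) = Gamma(214, 24).
Total count: 59 + 18 + 86 + 58 + 95 + 36 = 352.
Total exposure: 5 + 1 + 6 + 4 + 6 + 5 = 27 shifts.
After the second batch: Gamma(214 + 352, 24 + 27) = Gamma(566, 51).
Posterior mean = α'/β' = 566/51.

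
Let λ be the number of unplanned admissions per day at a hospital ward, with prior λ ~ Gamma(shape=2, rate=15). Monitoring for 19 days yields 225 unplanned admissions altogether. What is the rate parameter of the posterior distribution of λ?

34

Total count 225 over total exposure 19 days.
Gamma(α, β) with Poisson data over total exposure Σt gives posterior Gamma(α+Σx, β+Σt) = Gamma(227, 34).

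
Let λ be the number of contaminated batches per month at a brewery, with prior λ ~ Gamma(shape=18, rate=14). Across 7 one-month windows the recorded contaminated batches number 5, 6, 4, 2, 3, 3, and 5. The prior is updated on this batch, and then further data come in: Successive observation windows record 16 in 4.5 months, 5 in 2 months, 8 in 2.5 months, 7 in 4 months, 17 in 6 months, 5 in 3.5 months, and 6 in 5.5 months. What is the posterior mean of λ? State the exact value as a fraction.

110/49

Total count: 5 + 6 + 4 + 2 + 3 + 3 + 5 = 28.
Total exposure: 7 months.
After the first batch: Gamma(18 + 28, 14 + 7) = Gamma(46, 21).
Total count: 16 + 5 + 8 + 7 + 17 + 5 + 6 = 64.
Total exposure: 4.5 + 2 + 2.5 + 4 + 6 + 3.5 + 5.5 = 28 months.
After the second batch: Gamma(46 + 64, 21 + 28) = Gamma(110, 49).
Posterior mean = α'/β' = 110/49.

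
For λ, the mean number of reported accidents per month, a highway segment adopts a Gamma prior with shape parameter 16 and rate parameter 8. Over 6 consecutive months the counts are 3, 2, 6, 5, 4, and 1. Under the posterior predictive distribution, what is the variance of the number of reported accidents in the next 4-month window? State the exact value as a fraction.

666/49

Total count: 3 + 2 + 6 + 5 + 4 + 1 = 21.
Total exposure: 6 months.
The Gamma prior is conjugate for the Poisson rate, so λ | data ~ Gamma(16+21, 8+6) = Gamma(37, 14).
The posterior predictive for a window of length T is Negative Binomial with variance T·α'·(β'+T)/β'² = 4·37·18/196 = 666/49.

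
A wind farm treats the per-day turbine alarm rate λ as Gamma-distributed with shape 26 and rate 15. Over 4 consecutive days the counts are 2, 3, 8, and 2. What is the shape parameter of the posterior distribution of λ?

Total count: 2 + 3 + 8 + 2 = 15.
Total exposure: 4 days.
Posterior: α' = 26 + 15 = 41, β' = 15 + 4 = 19.

41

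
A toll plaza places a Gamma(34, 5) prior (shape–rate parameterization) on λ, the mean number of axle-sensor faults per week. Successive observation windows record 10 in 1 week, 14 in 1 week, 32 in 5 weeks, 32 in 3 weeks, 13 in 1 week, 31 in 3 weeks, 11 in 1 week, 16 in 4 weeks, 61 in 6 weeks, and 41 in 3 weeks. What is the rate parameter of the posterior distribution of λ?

Total count: 10 + 14 + 32 + 32 + 13 + 31 + 11 + 16 + 61 + 41 = 261.
Total exposure: 1 + 1 + 5 + 3 + 1 + 3 + 1 + 4 + 6 + 3 = 28 weeks.
By Gamma–Poisson conjugacy, the posterior is Gamma(α + Σx, β + Σt) = Gamma(34 + 261, 5 + 28) = Gamma(295, 33).

33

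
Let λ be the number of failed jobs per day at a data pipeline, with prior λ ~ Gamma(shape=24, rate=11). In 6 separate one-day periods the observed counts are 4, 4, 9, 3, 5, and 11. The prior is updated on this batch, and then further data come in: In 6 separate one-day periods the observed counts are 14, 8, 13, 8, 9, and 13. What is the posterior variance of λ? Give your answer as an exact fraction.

Total count: 4 + 4 + 9 + 3 + 5 + 11 = 36.
Total exposure: 6 days.
After the first batch: Gamma(24 + 36, 11 + 6) = Gamma(60, 17).
Total count: 14 + 8 + 13 + 8 + 9 + 13 = 65.
Total exposure: 6 days.
After the second batch: Gamma(60 + 65, 17 + 6) = Gamma(125, 23).
Posterior variance = α'/β'² = 125/529.

125/529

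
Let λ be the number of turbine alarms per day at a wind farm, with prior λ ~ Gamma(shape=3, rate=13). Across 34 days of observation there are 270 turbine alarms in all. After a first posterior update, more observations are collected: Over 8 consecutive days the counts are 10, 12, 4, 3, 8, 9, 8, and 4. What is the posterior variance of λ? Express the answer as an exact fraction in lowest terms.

Total count 270 over total exposure 34 days.
After the first batch: Gamma(3 + 270, 13 + 34) = Gamma(273, 47).
Total count: 10 + 12 + 4 + 3 + 8 + 9 + 8 + 4 = 58.
Total exposure: 8 days.
After the second batch: Gamma(273 + 58, 47 + 8) = Gamma(331, 55).
Posterior variance = α'/β'² = 331/3025.

331/3025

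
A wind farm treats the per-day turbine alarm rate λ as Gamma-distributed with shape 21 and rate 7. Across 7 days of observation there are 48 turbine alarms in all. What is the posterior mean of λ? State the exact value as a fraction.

69/14

Total count 48 over total exposure 7 days.
The Gamma prior is conjugate for the Poisson rate, so λ | data ~ Gamma(21+48, 7+7) = Gamma(69, 14).
Posterior mean = α'/β' = 69/14.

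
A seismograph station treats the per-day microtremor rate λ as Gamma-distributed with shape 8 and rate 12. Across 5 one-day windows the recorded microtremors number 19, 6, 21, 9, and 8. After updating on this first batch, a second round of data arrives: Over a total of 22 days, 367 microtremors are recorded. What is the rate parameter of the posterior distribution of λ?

39

Total count: 19 + 6 + 21 + 9 + 8 = 63.
Total exposure: 5 days.
After the first batch: Gamma(8 + 63, 12 + 5) = Gamma(71, 17).
Total count 367 over total exposure 22 days.
After the second batch: Gamma(71 + 367, 17 + 22) = Gamma(438, 39).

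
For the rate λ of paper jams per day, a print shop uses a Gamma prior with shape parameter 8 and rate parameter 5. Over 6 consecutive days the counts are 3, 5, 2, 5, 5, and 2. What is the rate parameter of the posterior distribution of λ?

Total count: 3 + 5 + 2 + 5 + 5 + 2 = 22.
Total exposure: 6 days.
Posterior: α' = 8 + 22 = 30, β' = 5 + 6 = 11.

11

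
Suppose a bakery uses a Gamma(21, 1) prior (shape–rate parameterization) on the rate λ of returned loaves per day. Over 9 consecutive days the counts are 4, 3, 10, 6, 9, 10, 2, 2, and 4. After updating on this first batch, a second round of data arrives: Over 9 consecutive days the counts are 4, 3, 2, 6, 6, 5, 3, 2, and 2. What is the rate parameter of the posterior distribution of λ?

Total count: 4 + 3 + 10 + 6 + 9 + 10 + 2 + 2 + 4 = 50.
Total exposure: 9 days.
After the first batch: Gamma(21 + 50, 1 + 9) = Gamma(71, 10).
Total count: 4 + 3 + 2 + 6 + 6 + 5 + 3 + 2 + 2 = 33.
Total exposure: 9 days.
After the second batch: Gamma(71 + 33, 10 + 9) = Gamma(104, 19).

19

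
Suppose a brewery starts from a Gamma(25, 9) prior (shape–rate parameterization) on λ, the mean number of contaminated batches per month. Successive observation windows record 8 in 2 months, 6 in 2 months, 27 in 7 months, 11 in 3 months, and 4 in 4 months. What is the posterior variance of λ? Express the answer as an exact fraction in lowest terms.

1/9

Total count: 8 + 6 + 27 + 11 + 4 = 56.
Total exposure: 2 + 2 + 7 + 3 + 4 = 18 months.
Posterior: α' = 25 + 56 = 81, β' = 9 + 18 = 27.
Posterior variance = α'/β'² = 81/729 = 1/9.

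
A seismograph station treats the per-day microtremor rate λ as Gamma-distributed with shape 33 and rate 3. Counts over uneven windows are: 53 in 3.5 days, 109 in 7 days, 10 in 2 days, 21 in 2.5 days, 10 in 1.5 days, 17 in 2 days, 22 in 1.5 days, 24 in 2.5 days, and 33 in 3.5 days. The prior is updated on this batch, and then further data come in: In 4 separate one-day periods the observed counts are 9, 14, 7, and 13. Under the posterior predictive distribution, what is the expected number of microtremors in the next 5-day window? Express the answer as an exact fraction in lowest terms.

625/11

Total count: 53 + 109 + 10 + 21 + 10 + 17 + 22 + 24 + 33 = 299.
Total exposure: 3.5 + 7 + 2 + 2.5 + 1.5 + 2 + 1.5 + 2.5 + 3.5 = 26 days.
After the first batch: Gamma(33 + 299, 3 + 26) = Gamma(332, 29).
Total count: 9 + 14 + 7 + 13 = 43.
Total exposure: 4 days.
After the second batch: Gamma(332 + 43, 29 + 4) = Gamma(375, 33).
Predictive mean over a 5-day window = T·E[λ|data] = 5·375/33 = 625/11.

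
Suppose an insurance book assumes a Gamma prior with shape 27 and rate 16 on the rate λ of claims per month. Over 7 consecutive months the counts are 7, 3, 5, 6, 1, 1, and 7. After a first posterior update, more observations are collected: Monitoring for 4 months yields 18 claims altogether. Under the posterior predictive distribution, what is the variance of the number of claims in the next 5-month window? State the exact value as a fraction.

Total count: 7 + 3 + 5 + 6 + 1 + 1 + 7 = 30.
Total exposure: 7 months.
After the first batch: Gamma(27 + 30, 16 + 7) = Gamma(57, 23).
Total count 18 over total exposure 4 months.
After the second batch: Gamma(57 + 18, 23 + 4) = Gamma(75, 27).
The posterior predictive for a window of length T is Negative Binomial with variance T·α'·(β'+T)/β'² = 5·75·32/729 = 4000/243.

4000/243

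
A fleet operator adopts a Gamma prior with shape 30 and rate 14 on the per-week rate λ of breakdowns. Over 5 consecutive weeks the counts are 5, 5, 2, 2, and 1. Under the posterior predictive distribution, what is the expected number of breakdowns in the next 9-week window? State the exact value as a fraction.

405/19

Total count: 5 + 5 + 2 + 2 + 1 = 15.
Total exposure: 5 weeks.
Gamma(α, β) with Poisson data over total exposure Σt gives posterior Gamma(α+Σx, β+Σt) = Gamma(45, 19).
Predictive mean over a 9-week window = T·E[λ|data] = 9·45/19 = 405/19.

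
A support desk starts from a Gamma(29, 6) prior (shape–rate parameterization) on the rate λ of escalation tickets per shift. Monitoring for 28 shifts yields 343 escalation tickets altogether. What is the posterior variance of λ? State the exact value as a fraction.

Total count 343 over total exposure 28 shifts.
Conjugate update: add total count to the shape and total exposure to the rate, giving Gamma(372, 34).
Posterior variance = α'/β'² = 372/1156 = 93/289.

93/289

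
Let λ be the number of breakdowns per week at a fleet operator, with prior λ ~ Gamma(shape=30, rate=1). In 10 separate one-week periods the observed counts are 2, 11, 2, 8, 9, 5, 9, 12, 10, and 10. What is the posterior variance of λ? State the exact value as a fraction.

Total count: 2 + 11 + 2 + 8 + 9 + 5 + 9 + 12 + 10 + 10 = 78.
Total exposure: 10 weeks.
Posterior: α' = 30 + 78 = 108, β' = 1 + 10 = 11.
Posterior variance = α'/β'² = 108/121.

108/121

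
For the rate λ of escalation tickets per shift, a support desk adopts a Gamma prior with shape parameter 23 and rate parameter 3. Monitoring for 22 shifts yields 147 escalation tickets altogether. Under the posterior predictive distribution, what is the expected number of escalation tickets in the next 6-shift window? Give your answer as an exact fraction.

Total count 147 over total exposure 22 shifts.
Posterior: α' = 23 + 147 = 170, β' = 3 + 22 = 25.
Predictive mean over a 6-shift window = T·E[λ|data] = 6·170/25 = 204/5.

204/5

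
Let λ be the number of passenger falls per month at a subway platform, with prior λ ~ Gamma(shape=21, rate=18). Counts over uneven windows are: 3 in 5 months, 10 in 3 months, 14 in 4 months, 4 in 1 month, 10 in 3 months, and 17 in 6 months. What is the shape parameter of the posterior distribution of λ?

Total count: 3 + 10 + 14 + 4 + 10 + 17 = 58.
Total exposure: 5 + 3 + 4 + 1 + 3 + 6 = 22 months.
Posterior: α' = 21 + 58 = 79, β' = 18 + 22 = 40.

79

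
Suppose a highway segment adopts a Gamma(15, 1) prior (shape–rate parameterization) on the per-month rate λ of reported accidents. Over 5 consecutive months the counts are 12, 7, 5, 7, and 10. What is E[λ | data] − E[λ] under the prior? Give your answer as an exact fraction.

Total count: 12 + 7 + 5 + 7 + 10 = 41.
Total exposure: 5 months.
Gamma(α, β) with Poisson data over total exposure Σt gives posterior Gamma(α+Σx, β+Σt) = Gamma(56, 6).
Posterior mean = 56/6 = 28/3; prior mean = 15/1 = 15. Difference = 28/3 − 15 = -17/3.

-17/3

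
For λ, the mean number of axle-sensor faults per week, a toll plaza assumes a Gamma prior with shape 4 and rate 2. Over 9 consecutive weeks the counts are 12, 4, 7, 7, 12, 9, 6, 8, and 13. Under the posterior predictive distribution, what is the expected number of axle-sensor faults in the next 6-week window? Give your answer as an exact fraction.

492/11

Total count: 12 + 4 + 7 + 7 + 12 + 9 + 6 + 8 + 13 = 78.
Total exposure: 9 weeks.
The Gamma prior is conjugate for the Poisson rate, so λ | data ~ Gamma(4+78, 2+9) = Gamma(82, 11).
Predictive mean over a 6-week window = T·E[λ|data] = 6·82/11 = 492/11.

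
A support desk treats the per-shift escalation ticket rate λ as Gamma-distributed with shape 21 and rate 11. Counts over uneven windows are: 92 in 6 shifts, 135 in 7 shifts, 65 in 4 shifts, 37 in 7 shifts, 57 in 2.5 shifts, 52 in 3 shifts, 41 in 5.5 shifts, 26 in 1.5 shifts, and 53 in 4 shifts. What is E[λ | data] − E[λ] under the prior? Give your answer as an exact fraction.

Total count: 92 + 135 + 65 + 37 + 57 + 52 + 41 + 26 + 53 = 558.
Total exposure: 6 + 7 + 4 + 7 + 2.5 + 3 + 5.5 + 1.5 + 4 = 40.5 shifts.
The Gamma prior is conjugate for the Poisson rate, so λ | data ~ Gamma(21+558, 11+40.5) = Gamma(579, 103/2).
Posterior mean = 579/(103/2) = 1158/103; prior mean = 21/11 = 21/11. Difference = 1158/103 − 21/11 = 10575/1133.

10575/1133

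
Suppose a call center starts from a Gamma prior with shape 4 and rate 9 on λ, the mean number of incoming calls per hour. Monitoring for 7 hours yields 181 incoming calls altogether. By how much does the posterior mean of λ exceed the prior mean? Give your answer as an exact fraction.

1601/144

Total count 181 over total exposure 7 hours.
Posterior: α' = 4 + 181 = 185, β' = 9 + 7 = 16.
Posterior mean = 185/16 = 185/16; prior mean = 4/9 = 4/9. Difference = 185/16 − 4/9 = 1601/144.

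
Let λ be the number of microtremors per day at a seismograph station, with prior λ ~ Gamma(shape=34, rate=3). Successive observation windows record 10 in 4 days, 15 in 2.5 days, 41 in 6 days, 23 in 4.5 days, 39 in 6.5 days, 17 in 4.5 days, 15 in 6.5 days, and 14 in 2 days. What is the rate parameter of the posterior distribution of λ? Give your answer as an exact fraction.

79/2

Total count: 10 + 15 + 41 + 23 + 39 + 17 + 15 + 14 = 174.
Total exposure: 4 + 2.5 + 6 + 4.5 + 6.5 + 4.5 + 6.5 + 2 = 36.5 days.
Conjugate update: add total count to the shape and total exposure to the rate, giving Gamma(208, 79/2).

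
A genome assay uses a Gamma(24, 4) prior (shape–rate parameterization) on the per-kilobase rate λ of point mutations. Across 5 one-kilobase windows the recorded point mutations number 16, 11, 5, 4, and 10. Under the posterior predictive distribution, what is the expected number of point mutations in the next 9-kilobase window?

Total count: 16 + 11 + 5 + 4 + 10 = 46.
Total exposure: 5 kilobases.
Posterior: α' = 24 + 46 = 70, β' = 4 + 5 = 9.
Predictive mean over a 9-kilobase window = T·E[λ|data] = 9·70/9 = 70.

70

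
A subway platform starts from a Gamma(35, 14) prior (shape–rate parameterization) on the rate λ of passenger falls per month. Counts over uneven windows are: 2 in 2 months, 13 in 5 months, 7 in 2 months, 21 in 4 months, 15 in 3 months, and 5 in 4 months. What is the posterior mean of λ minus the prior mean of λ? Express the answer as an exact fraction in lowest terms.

Total count: 2 + 13 + 7 + 21 + 15 + 5 = 63.
Total exposure: 2 + 5 + 2 + 4 + 3 + 4 = 20 months.
The Gamma prior is conjugate for the Poisson rate, so λ | data ~ Gamma(35+63, 14+20) = Gamma(98, 34).
Posterior mean = 98/34 = 49/17; prior mean = 35/14 = 5/2. Difference = 49/17 − 5/2 = 13/34.

13/34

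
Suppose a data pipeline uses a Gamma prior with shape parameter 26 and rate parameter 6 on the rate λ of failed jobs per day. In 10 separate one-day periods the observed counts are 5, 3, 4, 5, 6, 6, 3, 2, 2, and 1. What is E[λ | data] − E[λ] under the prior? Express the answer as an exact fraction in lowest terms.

-19/48

Total count: 5 + 3 + 4 + 5 + 6 + 6 + 3 + 2 + 2 + 1 = 37.
Total exposure: 10 days.
Gamma(α, β) with Poisson data over total exposure Σt gives posterior Gamma(α+Σx, β+Σt) = Gamma(63, 16).
Posterior mean = 63/16 = 63/16; prior mean = 26/6 = 13/3. Difference = 63/16 − 13/3 = -19/48.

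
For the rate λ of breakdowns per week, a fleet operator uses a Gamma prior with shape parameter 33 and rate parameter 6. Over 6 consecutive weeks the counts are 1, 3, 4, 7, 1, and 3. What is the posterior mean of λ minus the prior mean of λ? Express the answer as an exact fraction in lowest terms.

Total count: 1 + 3 + 4 + 7 + 1 + 3 = 19.
Total exposure: 6 weeks.
Conjugate update: add total count to the shape and total exposure to the rate, giving Gamma(52, 12).
Posterior mean = 52/12 = 13/3; prior mean = 33/6 = 11/2. Difference = 13/3 − 11/2 = -7/6.

-7/6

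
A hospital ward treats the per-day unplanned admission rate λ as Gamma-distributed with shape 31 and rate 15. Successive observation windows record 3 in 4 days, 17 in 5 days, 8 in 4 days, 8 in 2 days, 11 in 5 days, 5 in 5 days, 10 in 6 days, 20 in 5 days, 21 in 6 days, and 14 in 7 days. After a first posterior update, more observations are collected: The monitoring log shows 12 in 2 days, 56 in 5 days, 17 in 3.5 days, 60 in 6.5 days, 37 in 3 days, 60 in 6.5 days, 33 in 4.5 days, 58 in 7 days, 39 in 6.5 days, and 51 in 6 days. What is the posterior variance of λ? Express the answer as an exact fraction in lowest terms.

Total count: 3 + 17 + 8 + 8 + 11 + 5 + 10 + 20 + 21 + 14 = 117.
Total exposure: 4 + 5 + 4 + 2 + 5 + 5 + 6 + 5 + 6 + 7 = 49 days.
After the first batch: Gamma(31 + 117, 15 + 49) = Gamma(148, 64).
Total count: 12 + 56 + 17 + 60 + 37 + 60 + 33 + 58 + 39 + 51 = 423.
Total exposure: 2 + 5 + 3.5 + 6.5 + 3 + 6.5 + 4.5 + 7 + 6.5 + 6 = 50.5 days.
After the second batch: Gamma(148 + 423, 64 + 50.5) = Gamma(571, 229/2).
Posterior variance = α'/β'² = 571/(52441/4) = 2284/52441.

2284/52441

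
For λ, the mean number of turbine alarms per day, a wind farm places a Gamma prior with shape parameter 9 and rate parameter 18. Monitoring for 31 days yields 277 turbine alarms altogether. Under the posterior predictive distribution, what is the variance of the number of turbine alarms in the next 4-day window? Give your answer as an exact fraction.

60632/2401

Total count 277 over total exposure 31 days.
Posterior: α' = 9 + 277 = 286, β' = 18 + 31 = 49.
The posterior predictive for a window of length T is Negative Binomial with variance T·α'·(β'+T)/β'² = 4·286·53/2401 = 60632/2401.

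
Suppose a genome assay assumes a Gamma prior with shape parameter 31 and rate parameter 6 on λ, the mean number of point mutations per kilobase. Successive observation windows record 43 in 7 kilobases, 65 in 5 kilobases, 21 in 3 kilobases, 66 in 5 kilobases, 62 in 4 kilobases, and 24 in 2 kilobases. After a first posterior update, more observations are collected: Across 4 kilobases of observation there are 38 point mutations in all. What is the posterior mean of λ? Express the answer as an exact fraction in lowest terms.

Total count: 43 + 65 + 21 + 66 + 62 + 24 = 281.
Total exposure: 7 + 5 + 3 + 5 + 4 + 2 = 26 kilobases.
After the first batch: Gamma(31 + 281, 6 + 26) = Gamma(312, 32).
Total count 38 over total exposure 4 kilobases.
After the second batch: Gamma(312 + 38, 32 + 4) = Gamma(350, 36).
Posterior mean = α'/β' = 350/36 = 175/18.

175/18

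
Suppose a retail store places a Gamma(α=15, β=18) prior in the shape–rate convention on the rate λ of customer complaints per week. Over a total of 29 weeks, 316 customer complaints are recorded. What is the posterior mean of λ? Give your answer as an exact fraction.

Total count 316 over total exposure 29 weeks.
By Gamma–Poisson conjugacy, the posterior is Gamma(α + Σx, β + Σt) = Gamma(15 + 316, 18 + 29) = Gamma(331, 47).
Posterior mean = α'/β' = 331/47.

331/47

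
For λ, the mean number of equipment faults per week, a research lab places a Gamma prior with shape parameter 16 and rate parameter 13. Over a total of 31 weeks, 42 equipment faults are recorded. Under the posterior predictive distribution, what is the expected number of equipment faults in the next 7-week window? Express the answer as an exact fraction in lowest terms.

203/22

Total count 42 over total exposure 31 weeks.
The Gamma prior is conjugate for the Poisson rate, so λ | data ~ Gamma(16+42, 13+31) = Gamma(58, 44).
Predictive mean over a 7-week window = T·E[λ|data] = 7·58/44 = 203/22.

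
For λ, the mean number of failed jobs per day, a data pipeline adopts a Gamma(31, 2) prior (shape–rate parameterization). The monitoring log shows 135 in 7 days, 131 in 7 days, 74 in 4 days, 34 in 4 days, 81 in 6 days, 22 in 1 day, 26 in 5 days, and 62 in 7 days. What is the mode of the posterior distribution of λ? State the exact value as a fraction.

Total count: 135 + 131 + 74 + 34 + 81 + 22 + 26 + 62 = 565.
Total exposure: 7 + 7 + 4 + 4 + 6 + 1 + 5 + 7 = 41 days.
By Gamma–Poisson conjugacy, the posterior is Gamma(α + Σx, β + Σt) = Gamma(31 + 565, 2 + 41) = Gamma(596, 43).
Posterior mode = (α'−1)/β' = 595/43.

595/43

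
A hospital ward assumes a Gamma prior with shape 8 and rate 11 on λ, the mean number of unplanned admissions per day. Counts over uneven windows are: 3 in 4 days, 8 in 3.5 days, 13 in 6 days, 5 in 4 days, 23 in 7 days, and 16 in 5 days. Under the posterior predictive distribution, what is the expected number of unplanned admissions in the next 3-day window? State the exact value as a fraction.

152/27

Total count: 3 + 8 + 13 + 5 + 23 + 16 = 68.
Total exposure: 4 + 3.5 + 6 + 4 + 7 + 5 = 29.5 days.
Posterior: α' = 8 + 68 = 76, β' = 11 + 29.5 = 81/2.
Predictive mean over a 3-day window = T·E[λ|data] = 3·76/(81/2) = 152/27.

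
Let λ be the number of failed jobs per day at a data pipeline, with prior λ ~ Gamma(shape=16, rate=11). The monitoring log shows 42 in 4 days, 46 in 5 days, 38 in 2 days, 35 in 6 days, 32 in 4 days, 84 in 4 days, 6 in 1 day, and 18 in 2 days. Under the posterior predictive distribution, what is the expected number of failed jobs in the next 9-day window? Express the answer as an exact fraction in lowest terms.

Total count: 42 + 46 + 38 + 35 + 32 + 84 + 6 + 18 = 301.
Total exposure: 4 + 5 + 2 + 6 + 4 + 4 + 1 + 2 = 28 days.
Gamma(α, β) with Poisson data over total exposure Σt gives posterior Gamma(α+Σx, β+Σt) = Gamma(317, 39).
Predictive mean over a 9-day window = T·E[λ|data] = 9·317/39 = 951/13.

951/13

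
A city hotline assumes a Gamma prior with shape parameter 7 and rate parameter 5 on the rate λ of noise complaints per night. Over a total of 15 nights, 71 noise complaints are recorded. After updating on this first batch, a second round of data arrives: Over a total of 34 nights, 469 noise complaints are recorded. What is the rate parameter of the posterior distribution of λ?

Total count 71 over total exposure 15 nights.
After the first batch: Gamma(7 + 71, 5 + 15) = Gamma(78, 20).
Total count 469 over total exposure 34 nights.
After the second batch: Gamma(78 + 469, 20 + 34) = Gamma(547, 54).

54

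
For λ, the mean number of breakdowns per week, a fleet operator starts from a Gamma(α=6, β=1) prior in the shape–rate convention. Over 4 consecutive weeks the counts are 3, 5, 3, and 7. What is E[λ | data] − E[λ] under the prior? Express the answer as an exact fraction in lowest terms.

-6/5

Total count: 3 + 5 + 3 + 7 = 18.
Total exposure: 4 weeks.
Conjugate update: add total count to the shape and total exposure to the rate, giving Gamma(24, 5).
Posterior mean = 24/5 = 24/5; prior mean = 6/1 = 6. Difference = 24/5 − 6 = -6/5.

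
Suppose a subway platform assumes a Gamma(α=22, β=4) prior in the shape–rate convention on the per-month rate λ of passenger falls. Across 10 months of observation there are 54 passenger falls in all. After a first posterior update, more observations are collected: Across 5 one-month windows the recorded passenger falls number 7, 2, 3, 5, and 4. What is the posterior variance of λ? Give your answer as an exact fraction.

97/361

Total count 54 over total exposure 10 months.
After the first batch: Gamma(22 + 54, 4 + 10) = Gamma(76, 14).
Total count: 7 + 2 + 3 + 5 + 4 = 21.
Total exposure: 5 months.
After the second batch: Gamma(76 + 21, 14 + 5) = Gamma(97, 19).
Posterior variance = α'/β'² = 97/361.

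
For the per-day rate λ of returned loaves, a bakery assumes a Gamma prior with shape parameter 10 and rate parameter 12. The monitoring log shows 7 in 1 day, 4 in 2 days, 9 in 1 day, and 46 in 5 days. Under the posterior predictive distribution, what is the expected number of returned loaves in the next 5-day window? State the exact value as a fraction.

380/21

Total count: 7 + 4 + 9 + 46 = 66.
Total exposure: 1 + 2 + 1 + 5 = 9 days.
Posterior: α' = 10 + 66 = 76, β' = 12 + 9 = 21.
Predictive mean over a 5-day window = T·E[λ|data] = 5·76/21 = 380/21.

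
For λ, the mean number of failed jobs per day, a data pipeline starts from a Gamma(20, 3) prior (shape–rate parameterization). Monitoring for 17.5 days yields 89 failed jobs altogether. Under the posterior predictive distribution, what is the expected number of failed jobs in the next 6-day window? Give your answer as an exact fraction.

Total count 89 over total exposure 17.5 days.
The Gamma prior is conjugate for the Poisson rate, so λ | data ~ Gamma(20+89, 3+17.5) = Gamma(109, 41/2).
Predictive mean over a 6-day window = T·E[λ|data] = 6·109/(41/2) = 1308/41.

1308/41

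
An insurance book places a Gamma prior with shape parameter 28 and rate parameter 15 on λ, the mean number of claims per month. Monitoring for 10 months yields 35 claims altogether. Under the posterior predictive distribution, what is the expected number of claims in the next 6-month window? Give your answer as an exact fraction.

Total count 35 over total exposure 10 months.
Posterior: α' = 28 + 35 = 63, β' = 15 + 10 = 25.
Predictive mean over a 6-month window = T·E[λ|data] = 6·63/25 = 378/25.

378/25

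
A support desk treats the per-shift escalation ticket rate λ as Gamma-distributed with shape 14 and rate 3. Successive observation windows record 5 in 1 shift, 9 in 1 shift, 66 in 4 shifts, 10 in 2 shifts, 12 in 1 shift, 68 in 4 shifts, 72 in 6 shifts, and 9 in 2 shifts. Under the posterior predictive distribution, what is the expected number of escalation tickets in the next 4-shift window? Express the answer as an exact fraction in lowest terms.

Total count: 5 + 9 + 66 + 10 + 12 + 68 + 72 + 9 = 251.
Total exposure: 1 + 1 + 4 + 2 + 1 + 4 + 6 + 2 = 21 shifts.
Posterior: α' = 14 + 251 = 265, β' = 3 + 21 = 24.
Predictive mean over a 4-shift window = T·E[λ|data] = 4·265/24 = 265/6.

265/6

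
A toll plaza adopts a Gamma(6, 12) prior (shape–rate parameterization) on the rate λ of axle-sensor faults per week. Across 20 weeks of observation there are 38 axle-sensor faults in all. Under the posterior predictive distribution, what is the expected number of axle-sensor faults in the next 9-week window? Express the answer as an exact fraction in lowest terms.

99/8

Total count 38 over total exposure 20 weeks.
By Gamma–Poisson conjugacy, the posterior is Gamma(α + Σx, β + Σt) = Gamma(6 + 38, 12 + 20) = Gamma(44, 32).
Predictive mean over a 9-week window = T·E[λ|data] = 9·44/32 = 99/8.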